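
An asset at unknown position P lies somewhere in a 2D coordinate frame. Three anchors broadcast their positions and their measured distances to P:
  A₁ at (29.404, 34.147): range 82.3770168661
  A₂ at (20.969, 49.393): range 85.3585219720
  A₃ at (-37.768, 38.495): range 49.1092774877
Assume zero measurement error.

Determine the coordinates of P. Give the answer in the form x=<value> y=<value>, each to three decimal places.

eq1: (x − 29.404)² + (y − 34.147)² = 82.3770168661²
eq2: (x − 20.969)² + (y − 49.393)² = 85.3585219720²
eq3: (x + 37.768)² + (y − 38.495)² = 49.1092774877²
eq2−eq1, eq2−eq3 (x²,y² cancel):
  16.870·x − 30.492·y = -348.650220
  -117.474·x − 21.796·y = 4903.275577
det = 16.870·-21.796 − -30.492·-117.474 = -3949.715728
x = (-348.650220·-21.796 − -30.492·4903.275577) / -3949.715728 = -39.777511
y = (16.870·4903.275577 − -348.650220·-117.474) / -3949.715728 = -10.573147

x=-39.778 y=-10.573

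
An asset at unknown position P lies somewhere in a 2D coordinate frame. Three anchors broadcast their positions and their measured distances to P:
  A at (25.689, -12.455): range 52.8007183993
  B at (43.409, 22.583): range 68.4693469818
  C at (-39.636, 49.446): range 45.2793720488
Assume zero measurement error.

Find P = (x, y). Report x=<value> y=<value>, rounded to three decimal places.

eq1: (x − 25.689)² + (y + 12.455)² = 52.8007183993²
eq2: (x − 43.409)² + (y − 22.583)² = 68.4693469818²
eq3: (x + 39.636)² + (y − 49.446)² = 45.2793720488²
eq1−eq3, eq1−eq2 (x²,y² cancel):
  -130.650·x + 123.802·y = 3938.561996
  35.440·x + 70.076·y = -320.854189
det = -130.650·70.076 − 123.802·35.440 = -13542.972280
x = (3938.561996·70.076 − 123.802·-320.854189) / -13542.972280 = -23.312538
y = (-130.650·-320.854189 − 3938.561996·35.440) / -13542.972280 = 7.211344

x=-23.313 y=7.211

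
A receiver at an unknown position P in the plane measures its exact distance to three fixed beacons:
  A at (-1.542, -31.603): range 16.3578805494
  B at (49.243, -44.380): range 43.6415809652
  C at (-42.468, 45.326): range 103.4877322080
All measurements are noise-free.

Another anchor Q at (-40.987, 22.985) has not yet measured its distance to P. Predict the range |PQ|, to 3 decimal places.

83.514

eq1: (x + 1.542)² + (y + 31.603)² = 16.3578805494²
eq2: (x − 49.243)² + (y + 44.380)² = 43.6415809652²
eq3: (x + 42.468)² + (y − 45.326)² = 103.4877322080²
eq1−eq2, eq1−eq3 (x²,y² cancel):
  101.570·x − 25.554·y = 1756.322743
  -81.852·x + 153.858·y = -7585.280534
det = 101.570·153.858 − -25.554·-81.852 = 13535.711052
x = (1756.322743·153.858 − -25.554·-7585.280534) / 13535.711052 = 5.643593
y = (101.570·-7585.280534 − 1756.322743·-81.852) / 13535.711052 = -46.298153
|P − Q| = √((5.643593 − -40.987)² + (-46.298153 − 22.985)²) = 83.513876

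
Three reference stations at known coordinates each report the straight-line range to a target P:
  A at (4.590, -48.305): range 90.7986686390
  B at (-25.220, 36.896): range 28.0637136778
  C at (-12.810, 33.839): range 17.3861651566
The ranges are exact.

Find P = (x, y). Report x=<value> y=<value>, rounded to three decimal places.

eq1: (x − 4.590)² + (y + 48.305)² = 90.7986686390²
eq2: (x + 25.220)² + (y − 36.896)² = 28.0637136778²
eq3: (x + 12.810)² + (y − 33.839)² = 17.3861651566²
eq2−eq3, eq2−eq1 (x²,y² cancel):
  24.820·x − 6.114·y = -202.895908
  59.620·x − 170.402·y = -7099.748292
det = 24.820·-170.402 − -6.114·59.620 = -3864.860960
x = (-202.895908·-170.402 − -6.114·-7099.748292) / -3864.860960 = 2.285721
y = (24.820·-7099.748292 − -202.895908·59.620) / -3864.860960 = 42.464425

x=2.286 y=42.464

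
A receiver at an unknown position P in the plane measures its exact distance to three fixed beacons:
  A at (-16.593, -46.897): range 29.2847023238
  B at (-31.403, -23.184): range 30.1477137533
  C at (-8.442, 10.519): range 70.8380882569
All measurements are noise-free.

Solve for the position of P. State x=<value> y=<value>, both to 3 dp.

x=-45.743 y=-49.703

eq1: (x + 16.593)² + (y + 46.897)² = 29.2847023238²
eq2: (x + 31.403)² + (y + 23.184)² = 30.1477137533²
eq3: (x + 8.442)² + (y − 10.519)² = 70.8380882569²
eq2−eq1, eq2−eq3 (x²,y² cancel):
  29.620·x − 47.426·y = 1002.300847
  45.922·x + 67.406·y = -5450.879643
det = 29.620·67.406 − -47.426·45.922 = 4174.462492
x = (1002.300847·67.406 − -47.426·-5450.879643) / 4174.462492 = -45.742973
y = (29.620·-5450.879643 − 1002.300847·45.922) / 4174.462492 = -49.702858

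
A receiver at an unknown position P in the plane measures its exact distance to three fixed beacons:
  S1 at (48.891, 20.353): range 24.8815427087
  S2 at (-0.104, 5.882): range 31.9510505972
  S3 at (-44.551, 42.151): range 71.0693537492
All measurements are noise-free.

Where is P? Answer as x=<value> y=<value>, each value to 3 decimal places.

eq1: (x − 48.891)² + (y − 20.353)² = 24.8815427087²
eq2: (x + 0.104)² + (y − 5.882)² = 31.9510505972²
eq3: (x + 44.551)² + (y − 42.151)² = 71.0693537492²
eq2−eq3, eq2−eq1 (x²,y² cancel):
  -88.894·x + 72.538·y = -303.093746
  97.990·x + 28.942·y = 3171.744217
det = -88.894·28.942 − 72.538·97.990 = -9680.768768
x = (-303.093746·28.942 − 72.538·3171.744217) / -9680.768768 = 24.672020
y = (-88.894·3171.744217 − -303.093746·97.990) / -9680.768768 = 26.056699

x=24.672 y=26.057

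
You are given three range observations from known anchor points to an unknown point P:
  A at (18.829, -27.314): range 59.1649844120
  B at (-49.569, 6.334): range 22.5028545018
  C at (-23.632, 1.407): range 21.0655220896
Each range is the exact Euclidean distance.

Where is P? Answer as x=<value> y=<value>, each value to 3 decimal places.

eq1: (x − 18.829)² + (y + 27.314)² = 59.1649844120²
eq2: (x + 49.569)² + (y − 6.334)² = 22.5028545018²
eq3: (x + 23.632)² + (y − 1.407)² = 21.0655220896²
eq3−eq1, eq3−eq2 (x²,y² cancel):
  84.922·x − 57.442·y = -2516.604396
  -51.874·x + 9.854·y = 1874.132004
det = 84.922·9.854 − -57.442·-51.874 = -2142.924920
x = (-2516.604396·9.854 − -57.442·1874.132004) / -2142.924920 = -38.664570
y = (84.922·1874.132004 − -2516.604396·-51.874) / -2142.924920 = -13.350305

x=-38.665 y=-13.350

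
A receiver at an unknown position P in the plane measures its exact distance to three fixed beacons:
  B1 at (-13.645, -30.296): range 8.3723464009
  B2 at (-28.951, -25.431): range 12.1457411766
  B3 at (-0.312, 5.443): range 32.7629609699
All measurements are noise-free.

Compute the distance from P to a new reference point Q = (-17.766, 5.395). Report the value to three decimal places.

eq1: (x + 13.645)² + (y + 30.296)² = 8.3723464009²
eq2: (x + 28.951)² + (y + 25.431)² = 12.1457411766²
eq3: (x + 0.312)² + (y − 5.443)² = 32.7629609699²
eq3−eq1, eq3−eq2 (x²,y² cancel):
  -26.666·x − 71.478·y = 2077.625475
  -57.278·x − 61.748·y = 2381.065152
det = -26.666·-61.748 − -71.478·-57.278 = -2447.544716
x = (2077.625475·-61.748 − -71.478·2381.065152) / -2447.544716 = -17.121059
y = (-26.666·2381.065152 − 2077.625475·-57.278) / -2447.544716 = -22.679360
|P − Q| = √((-17.121059 − -17.766)² + (-22.679360 − 5.395)²) = 28.081767

28.082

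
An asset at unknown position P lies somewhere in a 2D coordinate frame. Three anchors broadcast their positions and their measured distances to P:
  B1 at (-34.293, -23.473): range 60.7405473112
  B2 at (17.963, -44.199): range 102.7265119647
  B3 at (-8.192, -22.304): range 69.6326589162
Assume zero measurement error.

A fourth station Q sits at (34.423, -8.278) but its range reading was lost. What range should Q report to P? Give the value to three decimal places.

91.941

eq1: (x + 34.293)² + (y + 23.473)² = 60.7405473112²
eq2: (x − 17.963)² + (y + 44.199)² = 102.7265119647²
eq3: (x + 8.192)² + (y + 22.304)² = 69.6326589162²
eq3−eq2, eq3−eq1 (x²,y² cancel):
  52.310·x − 43.790·y = -3992.385383
  -52.202·x − 2.338·y = 2321.707398
det = 52.310·-2.338 − -43.790·-52.202 = -2408.226360
x = (-3992.385383·-2.338 − -43.790·2321.707398) / -2408.226360 = -46.092745
y = (52.310·2321.707398 − -3992.385383·-52.202) / -2408.226360 = 36.110388
|P − Q| = √((-46.092745 − 34.423)² + (36.110388 − -8.278)²) = 91.940819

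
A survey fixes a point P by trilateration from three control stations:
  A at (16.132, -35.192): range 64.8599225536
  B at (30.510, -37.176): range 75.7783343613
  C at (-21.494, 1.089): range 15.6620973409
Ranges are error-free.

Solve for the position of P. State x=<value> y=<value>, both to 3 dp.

eq1: (x − 16.132)² + (y + 35.192)² = 64.8599225536²
eq2: (x − 30.510)² + (y + 37.176)² = 75.7783343613²
eq3: (x + 21.494)² + (y − 1.089)² = 15.6620973409²
eq3−eq1, eq3−eq2 (x²,y² cancel):
  75.252·x − 72.562·y = -2925.967930
  104.008·x − 76.530·y = -3647.317546
det = 75.252·-76.530 − -72.562·104.008 = 1787.992936
x = (-2925.967930·-76.530 − -72.562·-3647.317546) / 1787.992936 = -22.781035
y = (75.252·-3647.317546 − -2925.967930·104.008) / 1787.992936 = 16.698127

x=-22.781 y=16.698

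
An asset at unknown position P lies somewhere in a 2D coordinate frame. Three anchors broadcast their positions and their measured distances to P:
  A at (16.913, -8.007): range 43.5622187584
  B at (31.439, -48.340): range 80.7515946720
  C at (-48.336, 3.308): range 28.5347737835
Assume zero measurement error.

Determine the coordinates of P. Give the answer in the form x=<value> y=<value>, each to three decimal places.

eq1: (x − 16.913)² + (y + 8.007)² = 43.5622187584²
eq2: (x − 31.439)² + (y + 48.340)² = 80.7515946720²
eq3: (x + 48.336)² + (y − 3.308)² = 28.5347737835²
eq3−eq2, eq3−eq1 (x²,y² cancel):
  159.550·x − 103.296·y = -4728.732166
  130.498·x − 22.630·y = -3080.583730
det = 159.550·-22.630 − -103.296·130.498 = 9869.304908
x = (-4728.732166·-22.630 − -103.296·-3080.583730) / 9869.304908 = -21.399761
y = (159.550·-3080.583730 − -4728.732166·130.498) / 9869.304908 = 12.724600

x=-21.400 y=12.725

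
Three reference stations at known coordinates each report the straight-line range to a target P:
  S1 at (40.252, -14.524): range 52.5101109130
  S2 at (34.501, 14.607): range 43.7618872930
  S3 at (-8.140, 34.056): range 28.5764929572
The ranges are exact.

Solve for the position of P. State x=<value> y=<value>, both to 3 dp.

x=-8.299 y=5.480

eq1: (x − 40.252)² + (y + 14.524)² = 52.5101109130²
eq2: (x − 34.501)² + (y − 14.607)² = 43.7618872930²
eq3: (x + 8.140)² + (y − 34.056)² = 28.5764929572²
eq1−eq3, eq1−eq2 (x²,y² cancel):
  -96.784·x + 97.160·y = 1335.596454
  -11.502·x + 58.262·y = 414.722339
det = -96.784·58.262 − 97.160·-11.502 = -4521.295088
x = (1335.596454·58.262 − 97.160·414.722339) / -4521.295088 = -8.298529
y = (-96.784·414.722339 − 1335.596454·-11.502) / -4521.295088 = 5.479947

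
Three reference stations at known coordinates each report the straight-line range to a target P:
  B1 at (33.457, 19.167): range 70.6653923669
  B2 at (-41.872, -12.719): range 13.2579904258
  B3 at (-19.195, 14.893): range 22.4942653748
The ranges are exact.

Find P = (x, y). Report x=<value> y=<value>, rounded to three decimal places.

eq1: (x − 33.457)² + (y − 19.167)² = 70.6653923669²
eq2: (x + 41.872)² + (y + 12.719)² = 13.2579904258²
eq3: (x + 19.195)² + (y − 14.893)² = 22.4942653748²
eq2−eq3, eq2−eq1 (x²,y² cancel):
  45.354·x + 55.224·y = -1655.005536
  150.658·x + 63.772·y = -5246.115975
det = 45.354·63.772 − 55.224·150.658 = -5427.622104
x = (-1655.005536·63.772 − 55.224·-5246.115975) / -5427.622104 = -33.931709
y = (45.354·-5246.115975 − -1655.005536·150.658) / -5427.622104 = -2.101745

x=-33.932 y=-2.102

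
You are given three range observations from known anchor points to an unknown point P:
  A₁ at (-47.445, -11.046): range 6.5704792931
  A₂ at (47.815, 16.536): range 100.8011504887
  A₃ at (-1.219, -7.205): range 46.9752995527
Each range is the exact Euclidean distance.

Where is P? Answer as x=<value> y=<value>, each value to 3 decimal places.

x=-47.029 y=-17.603

eq1: (x + 47.445)² + (y + 11.046)² = 6.5704792931²
eq2: (x − 47.815)² + (y − 16.536)² = 100.8011504887²
eq3: (x + 1.219)² + (y + 7.205)² = 46.9752995527²
eq1−eq3, eq1−eq2 (x²,y² cancel):
  92.452·x + 7.682·y = -4483.151725
  190.520·x + 55.164·y = -9931.029362
det = 92.452·55.164 − 7.682·190.520 = 3636.447488
x = (-4483.151725·55.164 − 7.682·-9931.029362) / 3636.447488 = -47.028979
y = (92.452·-9931.029362 − -4483.151725·190.520) / 3636.447488 = -17.603296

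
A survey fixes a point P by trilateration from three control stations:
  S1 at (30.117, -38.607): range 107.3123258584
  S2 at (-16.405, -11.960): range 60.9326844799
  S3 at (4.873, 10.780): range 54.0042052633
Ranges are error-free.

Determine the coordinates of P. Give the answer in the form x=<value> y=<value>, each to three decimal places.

eq1: (x − 30.117)² + (y + 38.607)² = 107.3123258584²
eq2: (x + 16.405)² + (y + 11.960)² = 60.9326844799²
eq3: (x − 4.873)² + (y − 10.780)² = 54.0042052633²
eq1−eq3, eq1−eq2 (x²,y² cancel):
  -50.488·x + 98.774·y = 6341.901486
  -93.044·x + 53.294·y = 5817.774730
det = -50.488·53.294 − 98.774·-93.044 = 6499.620584
x = (6341.901486·53.294 − 98.774·5817.774730) / 6499.620584 = -36.411292
y = (-50.488·5817.774730 − 6341.901486·-93.044) / 6499.620584 = 45.594672

x=-36.411 y=45.595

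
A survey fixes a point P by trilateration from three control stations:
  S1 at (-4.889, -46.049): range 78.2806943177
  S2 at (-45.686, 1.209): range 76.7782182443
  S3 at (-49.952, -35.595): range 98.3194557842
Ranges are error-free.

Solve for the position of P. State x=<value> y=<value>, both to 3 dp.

eq1: (x + 4.889)² + (y + 46.049)² = 78.2806943177²
eq2: (x + 45.686)² + (y − 1.209)² = 76.7782182443²
eq3: (x + 49.952)² + (y + 35.595)² = 98.3194557842²
eq2−eq3, eq2−eq1 (x²,y² cancel):
  -8.532·x − 73.608·y = -2098.286537
  81.594·x − 94.516·y = -177.231861
det = -8.532·-94.516 − -73.608·81.594 = 6812.381664
x = (-2098.286537·-94.516 − -73.608·-177.231861) / 6812.381664 = 27.196945
y = (-8.532·-177.231861 − -2098.286537·81.594) / 6812.381664 = 25.353796

x=27.197 y=25.354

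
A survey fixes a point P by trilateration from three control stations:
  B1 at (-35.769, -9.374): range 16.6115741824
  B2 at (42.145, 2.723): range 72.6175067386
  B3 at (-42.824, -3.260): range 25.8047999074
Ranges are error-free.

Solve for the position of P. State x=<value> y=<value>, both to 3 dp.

eq1: (x + 35.769)² + (y + 9.374)² = 16.6115741824²
eq2: (x − 42.145)² + (y − 2.723)² = 72.6175067386²
eq3: (x + 42.824)² + (y + 3.260)² = 25.8047999074²
eq2−eq1, eq2−eq3 (x²,y² cancel):
  -155.828·x − 24.194·y = 4581.035371
  -169.938·x − 11.966·y = 4668.321409
det = -155.828·-11.966 − -24.194·-169.938 = -2246.842124
x = (4581.035371·-11.966 − -24.194·4668.321409) / -2246.842124 = -25.871288
y = (-155.828·4668.321409 − 4581.035371·-169.938) / -2246.842124 = -22.714903

x=-25.871 y=-22.715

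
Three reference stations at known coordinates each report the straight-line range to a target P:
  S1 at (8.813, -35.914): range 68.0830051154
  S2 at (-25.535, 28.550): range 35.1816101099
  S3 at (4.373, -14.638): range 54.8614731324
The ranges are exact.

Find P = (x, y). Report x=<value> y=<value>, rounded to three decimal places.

eq1: (x − 8.813)² + (y + 35.914)² = 68.0830051154²
eq2: (x + 25.535)² + (y − 28.550)² = 35.1816101099²
eq3: (x − 4.373)² + (y + 14.638)² = 54.8614731324²
eq2−eq3, eq2−eq1 (x²,y² cancel):
  59.816·x − 86.376·y = -3005.780096
  68.696·x − 128.928·y = -3497.204256
det = 59.816·-128.928 − -86.376·68.696 = -1778.271552
x = (-3005.780096·-128.928 − -86.376·-3497.204256) / -1778.271552 = -48.054922
y = (59.816·-3497.204256 − -3005.780096·68.696) / -1778.271552 = 1.520409

x=-48.055 y=1.520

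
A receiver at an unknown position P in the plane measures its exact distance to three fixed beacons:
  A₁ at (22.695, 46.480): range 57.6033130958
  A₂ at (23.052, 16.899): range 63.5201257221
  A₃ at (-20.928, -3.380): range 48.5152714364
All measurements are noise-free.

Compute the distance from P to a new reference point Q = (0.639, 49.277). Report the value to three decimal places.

eq1: (x − 22.695)² + (y − 46.480)² = 57.6033130958²
eq2: (x − 23.052)² + (y − 16.899)² = 63.5201257221²
eq3: (x + 20.928)² + (y + 3.380)² = 48.5152714364²
eq3−eq2, eq3−eq1 (x²,y² cancel):
  87.960·x + 40.558·y = -1313.509488
  87.246·x + 99.720·y = 1261.637724
det = 87.960·99.720 − 40.558·87.246 = 5232.847932
x = (-1313.509488·99.720 − 40.558·1261.637724) / 5232.847932 = -34.809471
y = (87.960·1261.637724 − -1313.509488·87.246) / 5232.847932 = 43.106948
|P − Q| = √((-34.809471 − 0.639)² + (43.106948 − 49.277)²) = 35.981435

35.981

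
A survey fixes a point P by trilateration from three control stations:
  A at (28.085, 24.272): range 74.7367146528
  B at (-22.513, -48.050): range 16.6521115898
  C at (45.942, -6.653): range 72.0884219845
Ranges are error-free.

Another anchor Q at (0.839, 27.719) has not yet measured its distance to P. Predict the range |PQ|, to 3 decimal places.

63.305

eq1: (x − 28.085)² + (y − 24.272)² = 74.7367146528²
eq2: (x + 22.513)² + (y + 48.050)² = 16.6521115898²
eq3: (x − 45.942)² + (y + 6.653)² = 72.0884219845²
eq2−eq3, eq2−eq1 (x²,y² cancel):
  136.910·x + 82.794·y = -5580.155660
  101.196·x + 144.644·y = -6746.024157
det = 136.910·144.644 − 82.794·101.196 = 11424.788416
x = (-5580.155660·144.644 − 82.794·-6746.024157) / 11424.788416 = -21.760203
y = (136.910·-6746.024157 − -5580.155660·101.196) / 11424.788416 = -31.414913
|P − Q| = √((-21.760203 − 0.839)² + (-31.414913 − 27.719)²) = 63.305163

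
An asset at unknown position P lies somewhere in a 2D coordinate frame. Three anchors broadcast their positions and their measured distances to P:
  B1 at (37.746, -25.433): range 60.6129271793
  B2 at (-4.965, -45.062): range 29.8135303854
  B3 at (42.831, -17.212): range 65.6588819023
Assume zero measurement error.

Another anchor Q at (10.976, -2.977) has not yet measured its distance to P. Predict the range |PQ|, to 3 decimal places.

38.257

eq1: (x − 37.746)² + (y + 25.433)² = 60.6129271793²
eq2: (x + 4.965)² + (y + 45.062)² = 29.8135303854²
eq3: (x − 42.831)² + (y + 17.212)² = 65.6588819023²
eq2−eq3, eq2−eq1 (x²,y² cancel):
  95.592·x + 55.700·y = -3346.729743
  85.422·x + 39.258·y = -2768.717411
det = 95.592·39.258 − 55.700·85.422 = -1005.254664
x = (-3346.729743·39.258 − 55.700·-2768.717411) / -1005.254664 = -22.712298
y = (95.592·-2768.717411 − -3346.729743·85.422) / -1005.254664 = -21.106207
|P − Q| = √((-22.712298 − 10.976)² + (-21.106207 − -2.977)²) = 38.256628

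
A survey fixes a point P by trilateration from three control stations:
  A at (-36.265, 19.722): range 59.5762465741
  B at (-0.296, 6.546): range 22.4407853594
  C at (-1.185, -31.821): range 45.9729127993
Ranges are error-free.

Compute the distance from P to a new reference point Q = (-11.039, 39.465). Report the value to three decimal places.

45.832

eq1: (x + 36.265)² + (y − 19.722)² = 59.5762465741²
eq2: (x + 0.296)² + (y − 6.546)² = 22.4407853594²
eq3: (x + 1.185)² + (y + 31.821)² = 45.9729127993²
eq1−eq2, eq1−eq3 (x²,y² cancel):
  71.938·x − 26.352·y = 1384.570531
  70.160·x − 103.086·y = 745.693202
det = 71.938·-103.086 − -26.352·70.160 = -5566.944348
x = (1384.570531·-103.086 − -26.352·745.693202) / -5566.944348 = 22.108957
y = (71.938·745.693202 − 1384.570531·70.160) / -5566.944348 = 7.813585
|P − Q| = √((22.108957 − -11.039)² + (7.813585 − 39.465)²) = 45.832293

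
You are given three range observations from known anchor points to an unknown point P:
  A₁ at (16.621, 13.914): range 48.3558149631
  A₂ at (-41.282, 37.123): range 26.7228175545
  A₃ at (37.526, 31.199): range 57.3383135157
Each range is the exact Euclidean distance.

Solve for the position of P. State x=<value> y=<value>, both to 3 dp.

x=-17.125 y=48.548

eq1: (x − 16.621)² + (y − 13.914)² = 48.3558149631²
eq2: (x + 41.282)² + (y − 37.123)² = 26.7228175545²
eq3: (x − 37.526)² + (y − 31.199)² = 57.3383135157²
eq1−eq2, eq1−eq3 (x²,y² cancel):
  -115.806·x + 46.418·y = 4236.639479
  41.810·x + 34.570·y = 962.323884
det = -115.806·34.570 − 46.418·41.810 = -5944.150000
x = (4236.639479·34.570 − 46.418·962.323884) / -5944.150000 = -17.124648
y = (-115.806·962.323884 − 4236.639479·41.810) / -5944.150000 = 48.548031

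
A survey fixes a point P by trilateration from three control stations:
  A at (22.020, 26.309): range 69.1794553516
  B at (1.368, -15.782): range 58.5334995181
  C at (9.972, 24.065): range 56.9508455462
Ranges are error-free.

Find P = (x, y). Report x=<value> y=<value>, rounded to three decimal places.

eq1: (x − 22.020)² + (y − 26.309)² = 69.1794553516²
eq2: (x − 1.368)² + (y + 15.782)² = 58.5334995181²
eq3: (x − 9.972)² + (y − 24.065)² = 56.9508455462²
eq3−eq2, eq3−eq1 (x²,y² cancel):
  -17.208·x − 79.694·y = -610.393818
  24.096·x + 4.488·y = -1043.919362
det = -17.208·4.488 − -79.694·24.096 = 1843.077120
x = (-610.393818·4.488 − -79.694·-1043.919362) / 1843.077120 = -46.625047
y = (-17.208·-1043.919362 − -610.393818·24.096) / 1843.077120 = 17.726775

x=-46.625 y=17.727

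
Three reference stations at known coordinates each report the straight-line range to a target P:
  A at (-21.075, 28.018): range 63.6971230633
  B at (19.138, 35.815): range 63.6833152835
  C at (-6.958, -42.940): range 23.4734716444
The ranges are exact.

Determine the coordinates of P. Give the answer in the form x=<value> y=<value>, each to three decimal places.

x=10.532 y=-27.284

eq1: (x + 21.075)² + (y − 28.018)² = 63.6971230633²
eq2: (x − 19.138)² + (y − 35.815)² = 63.6833152835²
eq3: (x + 6.958)² + (y + 42.940)² = 23.4734716444²
eq2−eq1, eq2−eq3 (x²,y² cancel):
  -80.426·x − 15.594·y = -421.572161
  -52.192·x − 157.510·y = 3747.840869
det = -80.426·-157.510 − -15.594·-52.192 = 11854.017212
x = (-421.572161·-157.510 − -15.594·3747.840869) / 11854.017212 = 10.531928
y = (-80.426·3747.840869 − -421.572161·-52.192) / 11854.017212 = -27.284130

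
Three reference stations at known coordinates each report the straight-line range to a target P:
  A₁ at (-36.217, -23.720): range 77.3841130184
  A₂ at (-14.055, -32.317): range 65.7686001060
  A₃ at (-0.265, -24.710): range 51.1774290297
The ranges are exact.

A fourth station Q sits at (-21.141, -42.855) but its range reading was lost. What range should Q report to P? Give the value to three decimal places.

eq1: (x + 36.217)² + (y + 23.720)² = 77.3841130184²
eq2: (x + 14.055)² + (y + 32.317)² = 65.7686001060²
eq3: (x + 0.265)² + (y + 24.710)² = 51.1774290297²
eq1−eq3, eq1−eq2 (x²,y² cancel):
  71.904·x − 1.980·y = 2105.516542
  44.324·x − 17.194·y = 1030.414213
det = 71.904·-17.194 − -1.980·44.324 = -1148.555856
x = (2105.516542·-17.194 − -1.980·1030.414213) / -1148.555856 = 29.743465
y = (71.904·1030.414213 − 2105.516542·44.324) / -1148.555856 = 16.746257
|P − Q| = √((29.743465 − -21.141)² + (16.746257 − -42.855)²) = 78.367970

78.368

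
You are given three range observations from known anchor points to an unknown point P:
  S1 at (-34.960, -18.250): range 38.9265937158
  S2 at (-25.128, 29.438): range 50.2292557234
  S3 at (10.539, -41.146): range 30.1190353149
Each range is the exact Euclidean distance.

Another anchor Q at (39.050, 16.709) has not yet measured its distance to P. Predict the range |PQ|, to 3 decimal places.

eq1: (x + 34.960)² + (y + 18.250)² = 38.9265937158²
eq2: (x + 25.128)² + (y − 29.438)² = 50.2292557234²
eq3: (x − 10.539)² + (y + 41.146)² = 30.1190353149²
eq3−eq2, eq3−eq1 (x²,y² cancel):
  -71.334·x + 141.168·y = -1921.873451
  -90.998·x + 45.792·y = -856.923147
det = -71.334·45.792 − 141.168·-90.998 = 9579.479136
x = (-1921.873451·45.792 − 141.168·-856.923147) / 9579.479136 = 3.441074
y = (-71.334·-856.923147 − -1921.873451·-90.998) / 9579.479136 = -11.875268
|P − Q| = √((3.441074 − 39.050)² + (-11.875268 − 16.709)²) = 45.662413

45.662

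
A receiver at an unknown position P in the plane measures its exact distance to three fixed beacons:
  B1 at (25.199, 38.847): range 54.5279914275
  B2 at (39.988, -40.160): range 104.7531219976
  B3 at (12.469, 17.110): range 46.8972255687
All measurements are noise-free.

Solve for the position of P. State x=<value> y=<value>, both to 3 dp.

x=-29.327 y=38.381

eq1: (x − 25.199)² + (y − 38.847)² = 54.5279914275²
eq2: (x − 39.988)² + (y + 40.160)² = 104.7531219976²
eq3: (x − 12.469)² + (y − 17.110)² = 46.8972255687²
eq2−eq3, eq2−eq1 (x²,y² cancel):
  -55.038·x + 114.540·y = 6010.229119
  -29.578·x + 158.014·y = 6932.127985
det = -55.038·158.014 − 114.540·-29.578 = -5308.910412
x = (6010.229119·158.014 − 114.540·6932.127985) / -5308.910412 = -29.326998
y = (-55.038·6932.127985 − 6010.229119·-29.578) / -5308.910412 = 38.380739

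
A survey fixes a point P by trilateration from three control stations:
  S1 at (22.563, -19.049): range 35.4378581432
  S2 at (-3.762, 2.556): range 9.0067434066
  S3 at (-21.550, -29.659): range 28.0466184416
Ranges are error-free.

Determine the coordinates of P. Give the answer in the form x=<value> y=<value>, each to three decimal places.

x=-9.644 y=-4.265

eq1: (x − 22.563)² + (y + 19.049)² = 35.4378581432²
eq2: (x + 3.762)² + (y − 2.556)² = 9.0067434066²
eq3: (x + 21.550)² + (y + 29.659)² = 28.0466184416²
eq2−eq3, eq2−eq1 (x²,y² cancel):
  -35.576·x − 64.430·y = 617.881622
  52.650·x − 43.210·y = -323.452773
det = -35.576·-43.210 − -64.430·52.650 = 4929.478460
x = (617.881622·-43.210 − -64.430·-323.452773) / 4929.478460 = -9.643764
y = (-35.576·-323.452773 − 617.881622·52.650) / 4929.478460 = -4.265017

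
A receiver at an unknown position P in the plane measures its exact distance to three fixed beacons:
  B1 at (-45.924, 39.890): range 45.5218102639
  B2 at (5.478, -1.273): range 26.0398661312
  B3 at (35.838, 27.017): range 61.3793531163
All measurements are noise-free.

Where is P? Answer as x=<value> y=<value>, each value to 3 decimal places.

eq1: (x + 45.924)² + (y − 39.890)² = 45.5218102639²
eq2: (x − 5.478)² + (y + 1.273)² = 26.0398661312²
eq3: (x − 35.838)² + (y − 27.017)² = 61.3793531163²
eq2−eq3, eq2−eq1 (x²,y² cancel):
  60.720·x + 56.580·y = -1106.698841
  -102.804·x + 82.326·y = 2274.436281
det = 60.720·82.326 − 56.580·-102.804 = 10815.485040
x = (-1106.698841·82.326 − 56.580·2274.436281) / 10815.485040 = -20.322500
y = (60.720·2274.436281 − -1106.698841·-102.804) / 10815.485040 = 2.249617

x=-20.322 y=2.250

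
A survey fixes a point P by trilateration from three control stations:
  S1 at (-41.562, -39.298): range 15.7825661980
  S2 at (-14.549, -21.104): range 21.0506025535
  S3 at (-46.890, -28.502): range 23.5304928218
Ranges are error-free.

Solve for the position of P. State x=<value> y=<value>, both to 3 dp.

eq1: (x + 41.562)² + (y + 39.298)² = 15.7825661980²
eq2: (x + 14.549)² + (y + 21.104)² = 21.0506025535²
eq3: (x + 46.890)² + (y + 28.502)² = 23.5304928218²
eq1−eq2, eq1−eq3 (x²,y² cancel):
  54.026·x + 36.388·y = -2808.718903
  -10.656·x + 21.592·y = -565.291241
det = 54.026·21.592 − 36.388·-10.656 = 1554.279920
x = (-2808.718903·21.592 − 36.388·-565.291241) / 1554.279920 = -25.784314
y = (54.026·-565.291241 − -2808.718903·-10.656) / 1554.279920 = -38.905562

x=-25.784 y=-38.906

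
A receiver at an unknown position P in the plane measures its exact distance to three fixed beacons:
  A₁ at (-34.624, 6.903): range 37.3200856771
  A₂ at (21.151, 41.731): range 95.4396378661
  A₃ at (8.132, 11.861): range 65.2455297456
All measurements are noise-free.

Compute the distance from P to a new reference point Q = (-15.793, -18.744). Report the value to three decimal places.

eq1: (x + 34.624)² + (y − 6.903)² = 37.3200856771²
eq2: (x − 21.151)² + (y − 41.731)² = 95.4396378661²
eq3: (x − 8.132)² + (y − 11.861)² = 65.2455297456²
eq1−eq3, eq1−eq2 (x²,y² cancel):
  85.512·x + 9.916·y = -3903.850397
  111.550·x + 69.656·y = -6773.567304
det = 85.512·69.656 − 9.916·111.550 = 4850.294072
x = (-3903.850397·69.656 − 9.916·-6773.567304) / 4850.294072 = -42.215978
y = (85.512·-6773.567304 − -3903.850397·111.550) / 4850.294072 = -29.636713
|P − Q| = √((-42.215978 − -15.793)² + (-29.636713 − -18.744)²) = 28.580150

28.580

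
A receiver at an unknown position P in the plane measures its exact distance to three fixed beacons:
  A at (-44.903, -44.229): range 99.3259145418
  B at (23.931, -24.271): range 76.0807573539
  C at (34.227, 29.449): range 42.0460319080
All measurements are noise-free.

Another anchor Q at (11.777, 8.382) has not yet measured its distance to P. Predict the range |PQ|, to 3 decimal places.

41.256

eq1: (x + 44.903)² + (y + 44.229)² = 99.3259145418²
eq2: (x − 23.931)² + (y + 24.271)² = 76.0807573539²
eq3: (x − 34.227)² + (y − 29.449)² = 42.0460319080²
eq3−eq2, eq3−eq1 (x²,y² cancel):
  -20.592·x − 107.440·y = -4897.369768
  -158.260·x − 147.356·y = -6164.015780
det = -20.592·-147.356 − -107.440·-158.260 = -13969.099648
x = (-4897.369768·-147.356 − -107.440·-6164.015780) / -13969.099648 = -4.251882
y = (-20.592·-6164.015780 − -4897.369768·-158.260) / -13969.099648 = 46.397287
|P − Q| = √((-4.251882 − 11.777)² + (46.397287 − 8.382)²) = 41.256358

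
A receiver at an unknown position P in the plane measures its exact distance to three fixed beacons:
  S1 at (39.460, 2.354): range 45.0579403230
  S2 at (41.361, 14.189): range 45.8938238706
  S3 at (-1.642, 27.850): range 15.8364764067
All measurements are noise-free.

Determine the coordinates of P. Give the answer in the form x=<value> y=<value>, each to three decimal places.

eq1: (x − 39.460)² + (y − 2.354)² = 45.0579403230²
eq2: (x − 41.361)² + (y − 14.189)² = 45.8938238706²
eq3: (x + 1.642)² + (y − 27.850)² = 15.8364764067²
eq2−eq3, eq2−eq1 (x²,y² cancel):
  -86.006·x + 27.322·y = 721.707706
  -3.802·x − 23.670·y = -273.402043
det = -86.006·-23.670 − 27.322·-3.802 = 2139.640264
x = (721.707706·-23.670 − 27.322·-273.402043) / 2139.640264 = -4.492779
y = (-86.006·-273.402043 − 721.707706·-3.802) / 2139.640264 = 12.272226

x=-4.493 y=12.272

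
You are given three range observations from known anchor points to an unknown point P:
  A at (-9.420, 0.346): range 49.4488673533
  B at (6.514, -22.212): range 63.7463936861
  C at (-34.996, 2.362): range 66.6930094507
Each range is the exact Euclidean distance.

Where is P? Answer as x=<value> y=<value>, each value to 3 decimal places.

x=19.999 y=40.092

eq1: (x + 9.420)² + (y − 0.346)² = 49.4488673533²
eq2: (x − 6.514)² + (y + 22.212)² = 63.7463936861²
eq3: (x + 34.996)² + (y − 2.362)² = 66.6930094507²
eq2−eq3, eq2−eq1 (x²,y² cancel):
  -83.020·x + 49.148·y = 310.139118
  -31.868·x + 45.116·y = 1171.463201
det = -83.020·45.116 − 49.148·-31.868 = -2179.281856
x = (310.139118·45.116 − 49.148·1171.463201) / -2179.281856 = 19.998715
y = (-83.020·1171.463201 − 310.139118·-31.868) / -2179.281856 = 40.091813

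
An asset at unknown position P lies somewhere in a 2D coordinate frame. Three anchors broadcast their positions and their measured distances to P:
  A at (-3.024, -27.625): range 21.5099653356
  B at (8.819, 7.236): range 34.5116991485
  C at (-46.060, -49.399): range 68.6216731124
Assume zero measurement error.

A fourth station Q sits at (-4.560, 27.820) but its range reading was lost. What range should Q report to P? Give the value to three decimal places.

eq1: (x + 3.024)² + (y + 27.625)² = 21.5099653356²
eq2: (x − 8.819)² + (y − 7.236)² = 34.5116991485²
eq3: (x + 46.060)² + (y + 49.399)² = 68.6216731124²
eq2−eq3, eq2−eq1 (x²,y² cancel):
  -109.758·x − 113.270·y = 913.773701
  -23.686·x − 69.722·y = 1370.529513
det = -109.758·-69.722 − -113.270·-23.686 = 4969.634056
x = (913.773701·-69.722 − -113.270·1370.529513) / 4969.634056 = 18.417804
y = (-109.758·1370.529513 − 913.773701·-23.686) / 4969.634056 = -25.913967
|P − Q| = √((18.417804 − -4.560)² + (-25.913967 − 27.820)²) = 58.440728

58.441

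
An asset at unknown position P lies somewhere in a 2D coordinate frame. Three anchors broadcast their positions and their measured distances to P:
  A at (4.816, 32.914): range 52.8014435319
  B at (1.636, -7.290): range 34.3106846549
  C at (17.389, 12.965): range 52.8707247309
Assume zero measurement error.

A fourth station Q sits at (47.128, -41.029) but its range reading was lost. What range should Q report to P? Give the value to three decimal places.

eq1: (x − 4.816)² + (y − 32.914)² = 52.8014435319²
eq2: (x − 1.636)² + (y + 7.290)² = 34.3106846549²
eq3: (x − 17.389)² + (y − 12.965)² = 52.8707247309²
eq1−eq2, eq1−eq3 (x²,y² cancel):
  -6.360·x − 80.408·y = 560.064702
  25.146·x − 39.898·y = -643.377801
det = -6.360·-39.898 − -80.408·25.146 = 2275.690848
x = (560.064702·-39.898 − -80.408·-643.377801) / 2275.690848 = -32.551954
y = (-6.360·-643.377801 − 560.064702·25.146) / 2275.690848 = -4.390537
|P − Q| = √((-32.551954 − 47.128)² + (-4.390537 − -41.029)²) = 87.699898

87.700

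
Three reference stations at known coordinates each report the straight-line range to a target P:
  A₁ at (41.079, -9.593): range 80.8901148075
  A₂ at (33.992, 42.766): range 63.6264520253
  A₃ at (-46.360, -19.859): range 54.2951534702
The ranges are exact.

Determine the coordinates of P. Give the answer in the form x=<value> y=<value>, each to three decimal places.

x=-28.621 y=31.457

eq1: (x − 41.079)² + (y + 9.593)² = 80.8901148075²
eq2: (x − 33.992)² + (y − 42.766)² = 63.6264520253²
eq3: (x + 46.360)² + (y + 19.859)² = 54.2951534702²
eq3−eq2, eq3−eq1 (x²,y² cancel):
  160.704·x + 125.250·y = -659.604368
  174.878·x + 20.532·y = -4359.366574
det = 160.704·20.532 − 125.250·174.878 = -18603.894972
x = (-659.604368·20.532 − 125.250·-4359.366574) / -18603.894972 = -28.621300
y = (160.704·-4359.366574 − -659.604368·174.878) / -18603.894972 = 31.456711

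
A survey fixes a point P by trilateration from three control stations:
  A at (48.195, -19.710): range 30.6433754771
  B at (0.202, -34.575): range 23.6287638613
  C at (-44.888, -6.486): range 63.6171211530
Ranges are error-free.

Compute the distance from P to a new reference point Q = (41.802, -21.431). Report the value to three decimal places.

eq1: (x − 48.195)² + (y + 19.710)² = 30.6433754771²
eq2: (x − 0.202)² + (y + 34.575)² = 23.6287638613²
eq3: (x + 44.888)² + (y + 6.486)² = 63.6171211530²
eq2−eq3, eq2−eq1 (x²,y² cancel):
  -90.180·x + 56.178·y = -2627.290311
  95.986·x + 29.730·y = 1135.072717
det = -90.180·29.730 − 56.178·95.986 = -8073.352908
x = (-2627.290311·29.730 − 56.178·1135.072717) / -8073.352908 = 17.573300
y = (-90.180·1135.072717 − -2627.290311·95.986) / -8073.352908 = -18.557622
|P − Q| = √((17.573300 − 41.802)² + (-18.557622 − -21.431)²) = 24.398487

24.398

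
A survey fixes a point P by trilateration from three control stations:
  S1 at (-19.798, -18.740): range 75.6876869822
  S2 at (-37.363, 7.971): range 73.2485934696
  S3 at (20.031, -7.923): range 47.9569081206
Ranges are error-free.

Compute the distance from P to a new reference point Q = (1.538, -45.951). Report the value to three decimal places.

89.444

eq1: (x + 19.798)² + (y + 18.740)² = 75.6876869822²
eq2: (x + 37.363)² + (y − 7.971)² = 73.2485934696²
eq3: (x − 20.031)² + (y + 7.923)² = 47.9569081206²
eq3−eq1, eq3−eq2 (x²,y² cancel):
  -79.658·x − 21.634·y = -3149.627410
  -114.788·x + 31.788·y = -2069.975689
det = -79.658·31.788 − -21.634·-114.788 = -5015.492096
x = (-3149.627410·31.788 − -21.634·-2069.975689) / -5015.492096 = 28.890926
y = (-79.658·-2069.975689 − -3149.627410·-114.788) / -5015.492096 = 39.208378
|P − Q| = √((28.890926 − 1.538)² + (39.208378 − -45.951)²) = 89.444408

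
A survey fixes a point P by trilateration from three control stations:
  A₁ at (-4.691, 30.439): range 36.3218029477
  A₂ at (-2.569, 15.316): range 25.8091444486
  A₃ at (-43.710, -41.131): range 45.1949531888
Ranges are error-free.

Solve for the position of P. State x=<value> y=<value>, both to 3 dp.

eq1: (x + 4.691)² + (y − 30.439)² = 36.3218029477²
eq2: (x + 2.569)² + (y − 15.316)² = 25.8091444486²
eq3: (x + 43.710)² + (y + 41.131)² = 45.1949531888²
eq1−eq3, eq1−eq2 (x²,y² cancel):
  -78.038·x − 143.140·y = 1930.474635
  4.244·x − 30.246·y = -54.197153
det = -78.038·-30.246 − -143.140·4.244 = 2967.823508
x = (1930.474635·-30.246 − -143.140·-54.197153) / 2967.823508 = -22.288022
y = (-78.038·-54.197153 − 1930.474635·4.244) / 2967.823508 = -1.335489

x=-22.288 y=-1.335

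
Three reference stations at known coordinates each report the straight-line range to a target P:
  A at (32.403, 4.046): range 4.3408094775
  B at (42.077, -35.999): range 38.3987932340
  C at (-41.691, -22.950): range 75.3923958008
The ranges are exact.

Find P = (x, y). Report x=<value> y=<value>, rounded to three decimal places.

eq1: (x − 32.403)² + (y − 4.046)² = 4.3408094775²
eq2: (x − 42.077)² + (y + 35.999)² = 38.3987932340²
eq3: (x + 41.691)² + (y + 22.950)² = 75.3923958008²
eq1−eq2, eq1−eq3 (x²,y² cancel):
  19.348·x − 80.090·y = 544.452710
  -148.188·x − 53.992·y = -4466.653262
det = 19.348·-53.992 − -80.090·-148.188 = -12913.014136
x = (544.452710·-53.992 − -80.090·-4466.653262) / -12913.014136 = 29.979860
y = (19.348·-4466.653262 − 544.452710·-148.188) / -12913.014136 = 0.444470

x=29.980 y=0.444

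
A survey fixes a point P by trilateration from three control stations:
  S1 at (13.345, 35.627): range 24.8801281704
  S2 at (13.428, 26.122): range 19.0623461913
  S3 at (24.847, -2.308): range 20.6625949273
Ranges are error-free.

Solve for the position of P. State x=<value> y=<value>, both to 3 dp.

x=30.467 y=17.576

eq1: (x − 13.345)² + (y − 35.627)² = 24.8801281704²
eq2: (x − 13.428)² + (y − 26.122)² = 19.0623461913²
eq3: (x − 24.847)² + (y + 2.308)² = 20.6625949273²
eq3−eq1, eq3−eq2 (x²,y² cancel):
  -23.004·x + 75.870·y = 632.593932
  -22.838·x + 56.860·y = 303.539582
det = -23.004·56.860 − 75.870·-22.838 = 424.711620
x = (632.593932·56.860 − 75.870·303.539582) / 424.711620 = 30.467127
y = (-23.004·303.539582 − 632.593932·-22.838) / 424.711620 = 17.575586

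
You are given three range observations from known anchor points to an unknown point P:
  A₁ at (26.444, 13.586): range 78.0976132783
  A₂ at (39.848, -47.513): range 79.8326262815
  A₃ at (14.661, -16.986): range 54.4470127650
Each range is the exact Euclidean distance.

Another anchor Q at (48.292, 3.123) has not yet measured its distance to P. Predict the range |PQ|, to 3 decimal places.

eq1: (x − 26.444)² + (y − 13.586)² = 78.0976132783²
eq2: (x − 39.848)² + (y + 47.513)² = 79.8326262815²
eq3: (x − 14.661)² + (y + 16.986)² = 54.4470127650²
eq1−eq3, eq1−eq2 (x²,y² cancel):
  -23.566·x − 61.144·y = 2754.364586
  26.808·x − 122.198·y = 2687.472722
det = -23.566·-122.198 − -61.144·26.808 = 4518.866420
x = (2754.364586·-122.198 − -61.144·2687.472722) / 4518.866420 = -38.119076
y = (-23.566·2687.472722 − 2754.364586·26.808) / 4518.866420 = -30.355398
|P − Q| = √((-38.119076 − 48.292)² + (-30.355398 − 3.123)²) = 92.669721

92.670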